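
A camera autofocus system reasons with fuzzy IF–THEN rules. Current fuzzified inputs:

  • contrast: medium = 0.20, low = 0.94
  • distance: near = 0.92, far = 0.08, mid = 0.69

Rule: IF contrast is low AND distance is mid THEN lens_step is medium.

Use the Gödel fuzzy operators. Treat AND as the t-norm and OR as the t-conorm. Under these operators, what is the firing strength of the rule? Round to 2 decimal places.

0.69

firing strength: low=0.94, mid=0.69; AND[min(a, b)] → w = 0.69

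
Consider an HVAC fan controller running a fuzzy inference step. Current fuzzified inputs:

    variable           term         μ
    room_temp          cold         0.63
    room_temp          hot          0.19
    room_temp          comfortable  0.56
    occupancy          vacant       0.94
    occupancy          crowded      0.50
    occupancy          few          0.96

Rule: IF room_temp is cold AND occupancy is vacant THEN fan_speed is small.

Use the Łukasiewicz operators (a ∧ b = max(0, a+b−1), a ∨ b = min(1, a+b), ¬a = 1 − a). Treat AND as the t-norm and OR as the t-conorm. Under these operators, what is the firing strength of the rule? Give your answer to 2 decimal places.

firing strength: cold=0.63, vacant=0.94; AND[max(0, a+b−1)] → w = 0.57

0.57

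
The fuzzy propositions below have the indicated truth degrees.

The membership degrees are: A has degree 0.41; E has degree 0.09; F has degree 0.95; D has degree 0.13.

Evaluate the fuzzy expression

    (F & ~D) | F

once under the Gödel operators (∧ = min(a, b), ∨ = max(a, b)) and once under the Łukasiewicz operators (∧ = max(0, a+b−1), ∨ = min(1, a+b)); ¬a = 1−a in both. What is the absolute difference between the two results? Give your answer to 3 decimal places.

0.050

Under Gödel:
  ~D = 1 − 0.13 = 0.87
  F & ~D = min(a, b) on (0.95, 0.87) = 0.87
  (F & ~D) | F = max(a, b) on (0.87, 0.95) = 0.95
  → value = 0.9500
Under Łukasiewicz:
  ~D = 1 − 0.13 = 0.87
  F & ~D = max(0, a+b−1) on (0.95, 0.87) = 0.82
  (F & ~D) | F = min(1, a+b) on (0.82, 0.95) = 1.00
  → value = 1.0000
|0.9500 − 1.0000| = 0.050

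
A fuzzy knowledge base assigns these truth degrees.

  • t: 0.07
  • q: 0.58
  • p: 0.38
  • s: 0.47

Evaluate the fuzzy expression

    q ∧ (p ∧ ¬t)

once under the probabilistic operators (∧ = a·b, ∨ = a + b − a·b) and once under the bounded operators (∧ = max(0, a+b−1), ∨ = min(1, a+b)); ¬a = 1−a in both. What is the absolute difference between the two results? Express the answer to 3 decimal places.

Under probabilistic:
  ¬t = 1 − 0.0700 = 0.9300
  p ∧ ¬t = a·b on (0.3800, 0.9300) = 0.3534
  q ∧ (p ∧ ¬t) = a·b on (0.5800, 0.3534) = 0.2050
  → value = 0.2050
Under bounded:
  ¬t = 1 − 0.07 = 0.93
  p ∧ ¬t = max(0, a+b−1) on (0.38, 0.93) = 0.31
  q ∧ (p ∧ ¬t) = max(0, a+b−1) on (0.58, 0.31) = 0.00
  → value = 0.0000
|0.2050 − 0.0000| = 0.205

0.205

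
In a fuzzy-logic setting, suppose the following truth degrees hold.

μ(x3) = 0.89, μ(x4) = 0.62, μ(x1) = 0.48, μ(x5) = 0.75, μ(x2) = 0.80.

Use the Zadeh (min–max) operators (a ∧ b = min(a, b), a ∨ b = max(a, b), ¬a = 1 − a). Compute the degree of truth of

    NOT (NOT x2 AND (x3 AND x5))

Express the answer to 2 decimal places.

0.80

NOT x2 = 1 − 0.80 = 0.20
x3 AND x5 = min(a, b) on (0.89, 0.75) = 0.75
NOT x2 AND (x3 AND x5) = min(a, b) on (0.20, 0.75) = 0.20
NOT (NOT x2 AND (x3 AND x5)) = 1 − 0.20 = 0.80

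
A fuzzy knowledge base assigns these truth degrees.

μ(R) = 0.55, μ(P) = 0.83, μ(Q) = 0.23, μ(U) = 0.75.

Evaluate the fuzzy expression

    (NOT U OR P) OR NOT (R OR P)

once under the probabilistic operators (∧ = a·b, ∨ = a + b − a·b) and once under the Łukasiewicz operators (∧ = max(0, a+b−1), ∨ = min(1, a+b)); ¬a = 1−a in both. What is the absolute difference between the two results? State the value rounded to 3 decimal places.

Under probabilistic:
  NOT U = 1 − 0.7500 = 0.2500
  NOT U OR P = a + b − a·b on (0.2500, 0.8300) = 0.8725
  R OR P = a + b − a·b on (0.5500, 0.8300) = 0.9235
  NOT (R OR P) = 1 − 0.9235 = 0.0765
  (NOT U OR P) OR NOT (R OR P) = a + b − a·b on (0.8725, 0.0765) = 0.8823
  → value = 0.8823
Under Łukasiewicz:
  NOT U = 1 − 0.75 = 0.25
  NOT U OR P = min(1, a+b) on (0.25, 0.83) = 1.00
  R OR P = min(1, a+b) on (0.55, 0.83) = 1.00
  NOT (R OR P) = 1 − 1.00 = 0.00
  (NOT U OR P) OR NOT (R OR P) = min(1, a+b) on (1.00, 0.00) = 1.00
  → value = 1.0000
|0.8823 − 1.0000| = 0.118

0.118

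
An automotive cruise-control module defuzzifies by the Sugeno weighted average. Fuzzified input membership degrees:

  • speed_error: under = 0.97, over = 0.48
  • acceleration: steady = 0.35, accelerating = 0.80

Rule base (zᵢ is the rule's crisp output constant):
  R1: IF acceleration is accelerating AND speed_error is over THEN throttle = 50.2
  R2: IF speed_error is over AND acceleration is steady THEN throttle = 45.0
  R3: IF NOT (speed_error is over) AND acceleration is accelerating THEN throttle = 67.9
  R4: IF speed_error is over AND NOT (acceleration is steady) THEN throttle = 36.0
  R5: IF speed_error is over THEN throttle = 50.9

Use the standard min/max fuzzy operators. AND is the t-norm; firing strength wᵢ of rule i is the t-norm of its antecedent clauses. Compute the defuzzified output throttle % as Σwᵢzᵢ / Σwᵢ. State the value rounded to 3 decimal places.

50.591

R1 (z=50.2): accelerating=0.80, over=0.48; AND[min(a, b)] → w = 0.48
R2 (z=45.0): over=0.48, steady=0.35; AND[min(a, b)] → w = 0.35
R3 (z=67.9): ¬over=1−0.48=0.52, accelerating=0.80; AND[min(a, b)] → w = 0.52
R4 (z=36.0): over=0.48, ¬steady=1−0.35=0.65; AND[min(a, b)] → w = 0.48
R5 (z=50.9): over=0.48 → w = 0.48
Weighted average = (0.48·50.2 + 0.35·45.0 + 0.52·67.9 + 0.48·36.0 + 0.48·50.9) / (0.48 + 0.35 + 0.52 + 0.48 + 0.48)
  = 116.8660 / 2.3100 = 50.591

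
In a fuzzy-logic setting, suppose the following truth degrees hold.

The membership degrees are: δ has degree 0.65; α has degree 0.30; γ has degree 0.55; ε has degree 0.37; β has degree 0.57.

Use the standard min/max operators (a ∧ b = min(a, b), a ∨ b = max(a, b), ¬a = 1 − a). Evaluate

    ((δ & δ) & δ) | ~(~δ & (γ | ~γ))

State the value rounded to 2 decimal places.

0.65

δ & δ = min(a, b) on (0.65, 0.65) = 0.65
(δ & δ) & δ = min(a, b) on (0.65, 0.65) = 0.65
~δ = 1 − 0.65 = 0.35
~γ = 1 − 0.55 = 0.45
γ | ~γ = max(a, b) on (0.55, 0.45) = 0.55
~δ & (γ | ~γ) = min(a, b) on (0.35, 0.55) = 0.35
~(~δ & (γ | ~γ)) = 1 − 0.35 = 0.65
((δ & δ) & δ) | ~(~δ & (γ | ~γ)) = max(a, b) on (0.65, 0.65) = 0.65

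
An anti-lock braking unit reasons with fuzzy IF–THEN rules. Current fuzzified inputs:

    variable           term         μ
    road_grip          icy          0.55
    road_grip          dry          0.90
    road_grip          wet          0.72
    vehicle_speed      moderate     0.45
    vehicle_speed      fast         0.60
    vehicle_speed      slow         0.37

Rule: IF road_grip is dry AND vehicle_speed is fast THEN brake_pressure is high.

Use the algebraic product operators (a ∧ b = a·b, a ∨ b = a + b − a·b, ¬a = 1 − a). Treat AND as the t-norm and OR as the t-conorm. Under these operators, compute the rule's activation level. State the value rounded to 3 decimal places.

0.540

firing strength: dry=0.90, fast=0.60; AND[a·b] → w = 0.5400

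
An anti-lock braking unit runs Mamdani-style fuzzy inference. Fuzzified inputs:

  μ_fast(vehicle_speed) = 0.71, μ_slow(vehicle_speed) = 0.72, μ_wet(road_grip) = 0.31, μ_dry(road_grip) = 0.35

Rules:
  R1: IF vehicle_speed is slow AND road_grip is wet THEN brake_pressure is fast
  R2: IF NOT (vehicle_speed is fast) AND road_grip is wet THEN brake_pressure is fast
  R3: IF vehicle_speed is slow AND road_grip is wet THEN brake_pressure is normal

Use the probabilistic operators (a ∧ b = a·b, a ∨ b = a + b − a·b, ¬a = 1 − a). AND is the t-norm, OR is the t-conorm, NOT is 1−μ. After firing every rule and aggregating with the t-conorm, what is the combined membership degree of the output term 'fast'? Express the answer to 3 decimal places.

0.293

R1: slow=0.72, wet=0.31; AND[a·b] → w = 0.2232
R2: ¬fast=1−0.71=0.29, wet=0.31; AND[a·b] → w = 0.0899
R3: slow=0.72, wet=0.31; AND[a·b] → w = 0.2232
Rules with consequent 'fast': {R1, R2} → strengths 0.2232, 0.0899
Aggregate via t-conorm [a + b − a·b]: 0.2930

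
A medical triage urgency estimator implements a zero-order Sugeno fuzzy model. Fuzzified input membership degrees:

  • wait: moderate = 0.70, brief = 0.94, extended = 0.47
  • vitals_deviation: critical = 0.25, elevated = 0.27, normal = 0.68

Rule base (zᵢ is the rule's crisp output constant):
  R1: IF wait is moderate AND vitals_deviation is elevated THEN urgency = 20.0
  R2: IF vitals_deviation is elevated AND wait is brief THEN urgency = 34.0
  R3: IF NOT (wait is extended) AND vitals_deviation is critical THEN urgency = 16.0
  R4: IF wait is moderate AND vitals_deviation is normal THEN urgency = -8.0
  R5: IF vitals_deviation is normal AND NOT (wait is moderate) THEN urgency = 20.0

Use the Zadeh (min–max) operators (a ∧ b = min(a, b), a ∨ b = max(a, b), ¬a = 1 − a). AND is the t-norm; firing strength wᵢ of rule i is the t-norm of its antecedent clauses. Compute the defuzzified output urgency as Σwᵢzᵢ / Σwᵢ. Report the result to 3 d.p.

10.814

R1 (z=20.0): moderate=0.70, elevated=0.27; AND[min(a, b)] → w = 0.27
R2 (z=34.0): elevated=0.27, brief=0.94; AND[min(a, b)] → w = 0.27
R3 (z=16.0): ¬extended=1−0.47=0.53, critical=0.25; AND[min(a, b)] → w = 0.25
R4 (z=-8.0): moderate=0.70, normal=0.68; AND[min(a, b)] → w = 0.68
R5 (z=20.0): normal=0.68, ¬moderate=1−0.70=0.30; AND[min(a, b)] → w = 0.30
Weighted average = (0.27·20.0 + 0.27·34.0 + 0.25·16.0 + 0.68·-8.0 + 0.30·20.0) / (0.27 + 0.27 + 0.25 + 0.68 + 0.30)
  = 19.1400 / 1.7700 = 10.814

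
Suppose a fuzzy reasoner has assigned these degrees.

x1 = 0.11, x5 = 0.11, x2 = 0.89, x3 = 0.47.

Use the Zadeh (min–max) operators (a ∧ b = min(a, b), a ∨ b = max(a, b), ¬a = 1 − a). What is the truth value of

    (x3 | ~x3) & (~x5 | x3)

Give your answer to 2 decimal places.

~x3 = 1 − 0.47 = 0.53
x3 | ~x3 = max(a, b) on (0.47, 0.53) = 0.53
~x5 = 1 − 0.11 = 0.89
~x5 | x3 = max(a, b) on (0.89, 0.47) = 0.89
(x3 | ~x3) & (~x5 | x3) = min(a, b) on (0.53, 0.89) = 0.53

0.53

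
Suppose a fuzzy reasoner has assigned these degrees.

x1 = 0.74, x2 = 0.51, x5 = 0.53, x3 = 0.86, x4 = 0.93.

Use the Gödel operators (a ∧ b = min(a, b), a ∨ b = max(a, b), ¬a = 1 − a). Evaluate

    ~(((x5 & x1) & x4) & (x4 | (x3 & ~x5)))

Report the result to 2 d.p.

0.47

x5 & x1 = min(a, b) on (0.53, 0.74) = 0.53
(x5 & x1) & x4 = min(a, b) on (0.53, 0.93) = 0.53
~x5 = 1 − 0.53 = 0.47
x3 & ~x5 = min(a, b) on (0.86, 0.47) = 0.47
x4 | (x3 & ~x5) = max(a, b) on (0.93, 0.47) = 0.93
((x5 & x1) & x4) & (x4 | (x3 & ~x5)) = min(a, b) on (0.53, 0.93) = 0.53
~(((x5 & x1) & x4) & (x4 | (x3 & ~x5))) = 1 − 0.53 = 0.47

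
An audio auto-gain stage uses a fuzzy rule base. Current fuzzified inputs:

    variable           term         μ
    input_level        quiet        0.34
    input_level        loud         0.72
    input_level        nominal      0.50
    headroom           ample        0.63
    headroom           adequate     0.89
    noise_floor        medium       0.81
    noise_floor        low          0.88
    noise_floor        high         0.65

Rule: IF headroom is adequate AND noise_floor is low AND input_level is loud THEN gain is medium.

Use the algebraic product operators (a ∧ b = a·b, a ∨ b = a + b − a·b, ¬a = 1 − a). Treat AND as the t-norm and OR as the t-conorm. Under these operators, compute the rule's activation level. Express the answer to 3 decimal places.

0.564

firing strength: adequate=0.89, low=0.88, loud=0.72; AND[a·b] → w = 0.5639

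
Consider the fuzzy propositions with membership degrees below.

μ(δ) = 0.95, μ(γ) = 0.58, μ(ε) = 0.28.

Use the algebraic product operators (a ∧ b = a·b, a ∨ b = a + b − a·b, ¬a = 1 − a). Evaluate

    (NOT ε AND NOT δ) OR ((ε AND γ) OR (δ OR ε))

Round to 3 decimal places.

0.971

NOT ε = 1 − 0.2800 = 0.7200
NOT δ = 1 − 0.9500 = 0.0500
NOT ε AND NOT δ = a·b on (0.7200, 0.0500) = 0.0360
ε AND γ = a·b on (0.2800, 0.5800) = 0.1624
δ OR ε = a + b − a·b on (0.9500, 0.2800) = 0.9640
(ε AND γ) OR (δ OR ε) = a + b − a·b on (0.1624, 0.9640) = 0.9698
(NOT ε AND NOT δ) OR ((ε AND γ) OR (δ OR ε)) = a + b − a·b on (0.0360, 0.9698) = 0.9709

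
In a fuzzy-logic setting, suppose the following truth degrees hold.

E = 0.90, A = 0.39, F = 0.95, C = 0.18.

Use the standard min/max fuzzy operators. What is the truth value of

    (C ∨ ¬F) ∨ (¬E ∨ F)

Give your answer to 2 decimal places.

0.95

¬F = 1 − 0.95 = 0.05
C ∨ ¬F = max(a, b) on (0.18, 0.05) = 0.18
¬E = 1 − 0.90 = 0.10
¬E ∨ F = max(a, b) on (0.10, 0.95) = 0.95
(C ∨ ¬F) ∨ (¬E ∨ F) = max(a, b) on (0.18, 0.95) = 0.95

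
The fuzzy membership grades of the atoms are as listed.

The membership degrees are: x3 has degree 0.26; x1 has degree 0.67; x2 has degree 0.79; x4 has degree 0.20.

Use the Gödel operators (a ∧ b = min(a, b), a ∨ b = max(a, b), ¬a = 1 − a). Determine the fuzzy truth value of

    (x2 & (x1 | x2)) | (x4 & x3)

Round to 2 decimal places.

0.79

x1 | x2 = max(a, b) on (0.67, 0.79) = 0.79
x2 & (x1 | x2) = min(a, b) on (0.79, 0.79) = 0.79
x4 & x3 = min(a, b) on (0.20, 0.26) = 0.20
(x2 & (x1 | x2)) | (x4 & x3) = max(a, b) on (0.79, 0.20) = 0.79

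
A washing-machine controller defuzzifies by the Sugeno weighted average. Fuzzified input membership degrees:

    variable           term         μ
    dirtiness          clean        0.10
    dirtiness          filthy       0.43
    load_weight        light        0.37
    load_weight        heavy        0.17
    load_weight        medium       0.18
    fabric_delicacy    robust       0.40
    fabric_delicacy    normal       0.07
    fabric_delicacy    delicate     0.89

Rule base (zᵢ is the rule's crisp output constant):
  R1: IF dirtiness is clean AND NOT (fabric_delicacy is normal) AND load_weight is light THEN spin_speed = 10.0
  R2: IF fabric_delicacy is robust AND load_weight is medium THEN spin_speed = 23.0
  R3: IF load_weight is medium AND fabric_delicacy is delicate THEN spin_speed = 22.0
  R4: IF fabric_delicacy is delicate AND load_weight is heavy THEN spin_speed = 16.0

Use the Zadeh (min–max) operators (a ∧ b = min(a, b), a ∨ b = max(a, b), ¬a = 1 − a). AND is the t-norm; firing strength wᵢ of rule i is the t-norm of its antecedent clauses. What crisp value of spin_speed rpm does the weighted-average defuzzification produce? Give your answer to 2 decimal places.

R1 (z=10.0): clean=0.10, ¬normal=1−0.07=0.93, light=0.37; AND[min(a, b)] → w = 0.10
R2 (z=23.0): robust=0.40, medium=0.18; AND[min(a, b)] → w = 0.18
R3 (z=22.0): medium=0.18, delicate=0.89; AND[min(a, b)] → w = 0.18
R4 (z=16.0): delicate=0.89, heavy=0.17; AND[min(a, b)] → w = 0.17
Weighted average = (0.10·10.0 + 0.18·23.0 + 0.18·22.0 + 0.17·16.0) / (0.10 + 0.18 + 0.18 + 0.17)
  = 11.8200 / 0.6300 = 18.76

18.76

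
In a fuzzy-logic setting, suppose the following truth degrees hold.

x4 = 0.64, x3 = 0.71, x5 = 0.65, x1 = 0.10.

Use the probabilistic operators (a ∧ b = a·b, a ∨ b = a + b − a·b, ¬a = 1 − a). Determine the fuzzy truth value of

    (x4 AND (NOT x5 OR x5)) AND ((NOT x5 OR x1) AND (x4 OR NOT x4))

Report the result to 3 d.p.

0.158

NOT x5 = 1 − 0.6500 = 0.3500
NOT x5 OR x5 = a + b − a·b on (0.3500, 0.6500) = 0.7725
x4 AND (NOT x5 OR x5) = a·b on (0.6400, 0.7725) = 0.4944
NOT x5 = 1 − 0.6500 = 0.3500
NOT x5 OR x1 = a + b − a·b on (0.3500, 0.1000) = 0.4150
NOT x4 = 1 − 0.6400 = 0.3600
x4 OR NOT x4 = a + b − a·b on (0.6400, 0.3600) = 0.7696
(NOT x5 OR x1) AND (x4 OR NOT x4) = a·b on (0.4150, 0.7696) = 0.3194
(x4 AND (NOT x5 OR x5)) AND ((NOT x5 OR x1) AND (x4 OR NOT x4)) = a·b on (0.4944, 0.3194) = 0.1579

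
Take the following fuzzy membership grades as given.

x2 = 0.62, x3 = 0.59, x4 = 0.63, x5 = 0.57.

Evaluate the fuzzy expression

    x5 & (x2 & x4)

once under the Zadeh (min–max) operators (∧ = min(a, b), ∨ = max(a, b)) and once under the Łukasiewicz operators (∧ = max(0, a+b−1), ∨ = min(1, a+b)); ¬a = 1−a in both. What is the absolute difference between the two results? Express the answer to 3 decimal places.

0.570

Under Zadeh (min–max):
  x2 & x4 = min(a, b) on (0.62, 0.63) = 0.62
  x5 & (x2 & x4) = min(a, b) on (0.57, 0.62) = 0.57
  → value = 0.5700
Under Łukasiewicz:
  x2 & x4 = max(0, a+b−1) on (0.62, 0.63) = 0.25
  x5 & (x2 & x4) = max(0, a+b−1) on (0.57, 0.25) = 0.00
  → value = 0.0000
|0.5700 − 0.0000| = 0.570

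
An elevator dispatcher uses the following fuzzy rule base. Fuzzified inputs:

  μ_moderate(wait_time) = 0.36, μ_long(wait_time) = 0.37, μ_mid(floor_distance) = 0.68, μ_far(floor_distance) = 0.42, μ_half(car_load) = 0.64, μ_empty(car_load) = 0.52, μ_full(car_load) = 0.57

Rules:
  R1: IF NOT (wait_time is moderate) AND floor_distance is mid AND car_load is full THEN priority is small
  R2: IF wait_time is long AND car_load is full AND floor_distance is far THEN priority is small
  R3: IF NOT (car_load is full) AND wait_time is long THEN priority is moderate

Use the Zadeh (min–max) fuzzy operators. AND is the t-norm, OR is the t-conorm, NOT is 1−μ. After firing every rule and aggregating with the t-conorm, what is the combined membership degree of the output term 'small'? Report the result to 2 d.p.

0.57

R1: ¬moderate=1−0.36=0.64, mid=0.68, full=0.57; AND[min(a, b)] → w = 0.57
R2: long=0.37, full=0.57, far=0.42; AND[min(a, b)] → w = 0.37
R3: ¬full=1−0.57=0.43, long=0.37; AND[min(a, b)] → w = 0.37
Rules with consequent 'small': {R1, R2} → strengths 0.57, 0.37
Aggregate via t-conorm [max(a, b)]: 0.57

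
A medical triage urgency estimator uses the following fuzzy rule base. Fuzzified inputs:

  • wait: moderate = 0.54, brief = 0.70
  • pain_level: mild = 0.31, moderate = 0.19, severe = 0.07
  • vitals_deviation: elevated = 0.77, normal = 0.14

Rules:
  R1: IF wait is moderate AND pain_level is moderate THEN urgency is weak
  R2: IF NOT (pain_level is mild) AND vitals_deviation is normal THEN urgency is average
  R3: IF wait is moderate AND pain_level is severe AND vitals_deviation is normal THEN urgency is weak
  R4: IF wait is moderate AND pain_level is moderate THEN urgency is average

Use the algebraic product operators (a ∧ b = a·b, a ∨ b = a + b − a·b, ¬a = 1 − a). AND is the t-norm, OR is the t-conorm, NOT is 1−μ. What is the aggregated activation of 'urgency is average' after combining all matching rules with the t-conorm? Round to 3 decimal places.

0.189

R1: moderate=0.54, moderate=0.19; AND[a·b] → w = 0.1026
R2: ¬mild=1−0.31=0.69, normal=0.14; AND[a·b] → w = 0.0966
R3: moderate=0.54, severe=0.07, normal=0.14; AND[a·b] → w = 0.0053
R4: moderate=0.54, moderate=0.19; AND[a·b] → w = 0.1026
Rules with consequent 'average': {R2, R4} → strengths 0.0966, 0.1026
Aggregate via t-conorm [a + b − a·b]: 0.1893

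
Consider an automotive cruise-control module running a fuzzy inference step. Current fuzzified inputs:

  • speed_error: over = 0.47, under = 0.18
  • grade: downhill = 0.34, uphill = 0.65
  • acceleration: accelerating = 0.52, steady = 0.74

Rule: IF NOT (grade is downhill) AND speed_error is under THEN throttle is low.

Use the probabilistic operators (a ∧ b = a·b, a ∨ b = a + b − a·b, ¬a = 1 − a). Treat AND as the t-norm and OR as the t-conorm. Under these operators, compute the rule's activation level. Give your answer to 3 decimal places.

0.119

firing strength: ¬downhill=1−0.34=0.66, under=0.18; AND[a·b] → w = 0.1188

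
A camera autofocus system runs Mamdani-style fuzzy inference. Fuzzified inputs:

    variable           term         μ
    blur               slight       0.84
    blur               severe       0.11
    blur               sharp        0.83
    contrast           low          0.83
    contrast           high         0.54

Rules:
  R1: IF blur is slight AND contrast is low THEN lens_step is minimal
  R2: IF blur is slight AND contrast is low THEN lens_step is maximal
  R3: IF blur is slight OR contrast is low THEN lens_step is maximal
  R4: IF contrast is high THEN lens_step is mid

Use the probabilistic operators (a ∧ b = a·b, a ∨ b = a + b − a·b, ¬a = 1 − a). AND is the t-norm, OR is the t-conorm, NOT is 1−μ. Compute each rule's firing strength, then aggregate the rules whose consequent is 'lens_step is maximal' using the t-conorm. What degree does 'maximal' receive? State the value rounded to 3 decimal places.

0.992

R1: slight=0.84, low=0.83; AND[a·b] → w = 0.6972
R2: slight=0.84, low=0.83; AND[a·b] → w = 0.6972
R3: slight=0.84, low=0.83; OR[a + b − a·b] → w = 0.9728
R4: high=0.54 → w = 0.5400
Rules with consequent 'maximal': {R2, R3} → strengths 0.6972, 0.9728
Aggregate via t-conorm [a + b − a·b]: 0.9918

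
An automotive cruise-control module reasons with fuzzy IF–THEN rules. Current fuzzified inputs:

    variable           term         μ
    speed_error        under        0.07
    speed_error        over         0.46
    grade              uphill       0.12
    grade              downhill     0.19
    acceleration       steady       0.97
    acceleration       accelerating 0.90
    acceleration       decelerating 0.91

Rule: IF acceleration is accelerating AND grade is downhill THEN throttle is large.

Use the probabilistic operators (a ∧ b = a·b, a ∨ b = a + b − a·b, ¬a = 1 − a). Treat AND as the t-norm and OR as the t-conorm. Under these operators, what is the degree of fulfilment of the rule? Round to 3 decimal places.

firing strength: accelerating=0.90, downhill=0.19; AND[a·b] → w = 0.1710

0.171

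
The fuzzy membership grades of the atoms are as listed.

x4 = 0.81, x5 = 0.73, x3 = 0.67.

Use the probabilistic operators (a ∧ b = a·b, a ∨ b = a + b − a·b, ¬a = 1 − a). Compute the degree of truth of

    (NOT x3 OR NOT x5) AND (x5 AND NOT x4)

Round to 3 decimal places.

NOT x3 = 1 − 0.6700 = 0.3300
NOT x5 = 1 − 0.7300 = 0.2700
NOT x3 OR NOT x5 = a + b − a·b on (0.3300, 0.2700) = 0.5109
NOT x4 = 1 − 0.8100 = 0.1900
x5 AND NOT x4 = a·b on (0.7300, 0.1900) = 0.1387
(NOT x3 OR NOT x5) AND (x5 AND NOT x4) = a·b on (0.5109, 0.1387) = 0.0709

0.071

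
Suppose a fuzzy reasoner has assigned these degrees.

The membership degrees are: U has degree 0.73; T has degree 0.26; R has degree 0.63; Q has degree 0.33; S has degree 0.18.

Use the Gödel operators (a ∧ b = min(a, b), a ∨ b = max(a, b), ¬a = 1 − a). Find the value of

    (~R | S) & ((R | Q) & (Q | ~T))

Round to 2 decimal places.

~R = 1 − 0.63 = 0.37
~R | S = max(a, b) on (0.37, 0.18) = 0.37
R | Q = max(a, b) on (0.63, 0.33) = 0.63
~T = 1 − 0.26 = 0.74
Q | ~T = max(a, b) on (0.33, 0.74) = 0.74
(R | Q) & (Q | ~T) = min(a, b) on (0.63, 0.74) = 0.63
(~R | S) & ((R | Q) & (Q | ~T)) = min(a, b) on (0.37, 0.63) = 0.37

0.37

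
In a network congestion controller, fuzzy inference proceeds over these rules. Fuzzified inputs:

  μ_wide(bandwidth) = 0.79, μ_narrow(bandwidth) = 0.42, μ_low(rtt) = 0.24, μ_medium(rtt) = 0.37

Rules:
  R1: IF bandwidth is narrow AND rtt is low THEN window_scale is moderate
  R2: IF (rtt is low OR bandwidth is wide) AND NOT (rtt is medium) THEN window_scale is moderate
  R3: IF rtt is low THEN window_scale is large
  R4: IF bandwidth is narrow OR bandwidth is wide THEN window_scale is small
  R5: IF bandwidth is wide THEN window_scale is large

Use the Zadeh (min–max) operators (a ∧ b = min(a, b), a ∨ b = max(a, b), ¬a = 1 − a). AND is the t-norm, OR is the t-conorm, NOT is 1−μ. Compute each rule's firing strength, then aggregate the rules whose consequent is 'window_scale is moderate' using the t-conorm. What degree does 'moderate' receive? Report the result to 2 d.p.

R1: narrow=0.42, low=0.24; AND[min(a, b)] → w = 0.24
R2: (low=0.24 OR wide=0.79) = 0.79; AND[min(a, b)] with ¬medium=1−0.37=0.63 → w = 0.63
R3: low=0.24 → w = 0.24
R4: narrow=0.42, wide=0.79; OR[max(a, b)] → w = 0.79
R5: wide=0.79 → w = 0.79
Rules with consequent 'moderate': {R1, R2} → strengths 0.24, 0.63
Aggregate via t-conorm [max(a, b)]: 0.63

0.63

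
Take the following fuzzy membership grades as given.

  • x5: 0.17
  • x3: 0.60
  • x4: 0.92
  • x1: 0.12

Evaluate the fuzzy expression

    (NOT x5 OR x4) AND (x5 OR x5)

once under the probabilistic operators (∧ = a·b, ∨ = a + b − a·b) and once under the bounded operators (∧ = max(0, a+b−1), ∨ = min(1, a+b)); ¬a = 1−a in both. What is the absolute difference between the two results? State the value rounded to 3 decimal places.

0.033

Under probabilistic:
  NOT x5 = 1 − 0.1700 = 0.8300
  NOT x5 OR x4 = a + b − a·b on (0.8300, 0.9200) = 0.9864
  x5 OR x5 = a + b − a·b on (0.1700, 0.1700) = 0.3111
  (NOT x5 OR x4) AND (x5 OR x5) = a·b on (0.9864, 0.3111) = 0.3069
  → value = 0.3069
Under bounded:
  NOT x5 = 1 − 0.17 = 0.83
  NOT x5 OR x4 = min(1, a+b) on (0.83, 0.92) = 1.00
  x5 OR x5 = min(1, a+b) on (0.17, 0.17) = 0.34
  (NOT x5 OR x4) AND (x5 OR x5) = max(0, a+b−1) on (1.00, 0.34) = 0.34
  → value = 0.3400
|0.3069 − 0.3400| = 0.033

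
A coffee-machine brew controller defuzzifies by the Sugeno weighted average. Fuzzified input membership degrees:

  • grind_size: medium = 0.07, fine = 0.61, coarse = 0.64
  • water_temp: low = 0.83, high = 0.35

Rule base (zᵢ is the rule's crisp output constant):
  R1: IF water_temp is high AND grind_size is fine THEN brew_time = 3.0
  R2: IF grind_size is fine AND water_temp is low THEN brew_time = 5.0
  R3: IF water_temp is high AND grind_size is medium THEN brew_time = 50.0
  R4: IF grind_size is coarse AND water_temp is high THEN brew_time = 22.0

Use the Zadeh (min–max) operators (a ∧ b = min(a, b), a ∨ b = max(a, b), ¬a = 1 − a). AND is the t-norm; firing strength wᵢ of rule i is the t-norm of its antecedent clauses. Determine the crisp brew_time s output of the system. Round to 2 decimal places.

R1 (z=3.0): high=0.35, fine=0.61; AND[min(a, b)] → w = 0.35
R2 (z=5.0): fine=0.61, low=0.83; AND[min(a, b)] → w = 0.61
R3 (z=50.0): high=0.35, medium=0.07; AND[min(a, b)] → w = 0.07
R4 (z=22.0): coarse=0.64, high=0.35; AND[min(a, b)] → w = 0.35
Weighted average = (0.35·3.0 + 0.61·5.0 + 0.07·50.0 + 0.35·22.0) / (0.35 + 0.61 + 0.07 + 0.35)
  = 15.3000 / 1.3800 = 11.09

11.09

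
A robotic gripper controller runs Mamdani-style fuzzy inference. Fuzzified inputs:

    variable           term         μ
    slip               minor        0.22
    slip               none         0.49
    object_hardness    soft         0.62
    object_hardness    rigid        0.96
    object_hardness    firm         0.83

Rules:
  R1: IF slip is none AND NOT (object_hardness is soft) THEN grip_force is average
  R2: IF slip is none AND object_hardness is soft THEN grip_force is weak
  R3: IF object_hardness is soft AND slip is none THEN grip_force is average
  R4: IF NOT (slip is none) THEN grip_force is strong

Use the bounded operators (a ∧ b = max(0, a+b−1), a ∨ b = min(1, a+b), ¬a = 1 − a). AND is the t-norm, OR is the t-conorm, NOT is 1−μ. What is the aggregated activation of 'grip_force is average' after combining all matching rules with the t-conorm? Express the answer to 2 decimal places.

R1: none=0.49, ¬soft=1−0.62=0.38; AND[max(0, a+b−1)] → w = 0.00
R2: none=0.49, soft=0.62; AND[max(0, a+b−1)] → w = 0.11
R3: soft=0.62, none=0.49; AND[max(0, a+b−1)] → w = 0.11
R4: ¬none=1−0.49=0.51 → w = 0.51
Rules with consequent 'average': {R1, R3} → strengths 0.00, 0.11
Aggregate via t-conorm [min(1, a+b)]: 0.11

0.11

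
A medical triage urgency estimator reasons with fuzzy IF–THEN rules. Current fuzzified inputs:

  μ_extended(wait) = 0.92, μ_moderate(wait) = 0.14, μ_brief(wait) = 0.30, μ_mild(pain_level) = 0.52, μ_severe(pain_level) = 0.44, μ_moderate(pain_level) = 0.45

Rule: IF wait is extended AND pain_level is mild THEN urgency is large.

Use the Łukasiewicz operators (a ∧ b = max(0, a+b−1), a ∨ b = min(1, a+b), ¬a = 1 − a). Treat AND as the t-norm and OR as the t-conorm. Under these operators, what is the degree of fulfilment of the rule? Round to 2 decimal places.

firing strength: extended=0.92, mild=0.52; AND[max(0, a+b−1)] → w = 0.44

0.44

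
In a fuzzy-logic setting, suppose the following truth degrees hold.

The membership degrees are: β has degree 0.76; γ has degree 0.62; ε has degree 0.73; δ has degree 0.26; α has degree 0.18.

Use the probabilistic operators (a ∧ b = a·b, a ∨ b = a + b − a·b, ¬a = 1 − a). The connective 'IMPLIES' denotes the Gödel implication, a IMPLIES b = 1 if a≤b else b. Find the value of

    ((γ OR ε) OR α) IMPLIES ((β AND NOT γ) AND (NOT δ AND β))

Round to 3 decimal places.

γ OR ε = a + b − a·b on (0.6200, 0.7300) = 0.8974
(γ OR ε) OR α = a + b − a·b on (0.8974, 0.1800) = 0.9159
NOT γ = 1 − 0.6200 = 0.3800
β AND NOT γ = a·b on (0.7600, 0.3800) = 0.2888
NOT δ = 1 − 0.2600 = 0.7400
NOT δ AND β = a·b on (0.7400, 0.7600) = 0.5624
(β AND NOT γ) AND (NOT δ AND β) = a·b on (0.2888, 0.5624) = 0.1624
((γ OR ε) OR α) IMPLIES ((β AND NOT γ) AND (NOT δ AND β))  [Gödel: 1 if a≤b else b] with a=0.9159, b=0.1624 → 0.1624

0.162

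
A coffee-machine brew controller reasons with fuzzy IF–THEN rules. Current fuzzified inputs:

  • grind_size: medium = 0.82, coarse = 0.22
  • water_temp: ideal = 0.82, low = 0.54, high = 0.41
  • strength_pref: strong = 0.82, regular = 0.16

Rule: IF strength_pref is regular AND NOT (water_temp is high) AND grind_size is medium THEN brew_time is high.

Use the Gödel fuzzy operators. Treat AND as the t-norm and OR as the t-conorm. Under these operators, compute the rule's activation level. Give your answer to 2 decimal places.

firing strength: regular=0.16, ¬high=1−0.41=0.59, medium=0.82; AND[min(a, b)] → w = 0.16

0.16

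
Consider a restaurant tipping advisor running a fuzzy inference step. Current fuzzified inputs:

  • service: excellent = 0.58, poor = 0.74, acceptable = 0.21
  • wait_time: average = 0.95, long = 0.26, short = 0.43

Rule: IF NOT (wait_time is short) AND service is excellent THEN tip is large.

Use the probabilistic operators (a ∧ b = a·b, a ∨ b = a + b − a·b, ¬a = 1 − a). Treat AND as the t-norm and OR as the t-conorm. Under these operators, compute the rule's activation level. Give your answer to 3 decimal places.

firing strength: ¬short=1−0.43=0.57, excellent=0.58; AND[a·b] → w = 0.3306

0.331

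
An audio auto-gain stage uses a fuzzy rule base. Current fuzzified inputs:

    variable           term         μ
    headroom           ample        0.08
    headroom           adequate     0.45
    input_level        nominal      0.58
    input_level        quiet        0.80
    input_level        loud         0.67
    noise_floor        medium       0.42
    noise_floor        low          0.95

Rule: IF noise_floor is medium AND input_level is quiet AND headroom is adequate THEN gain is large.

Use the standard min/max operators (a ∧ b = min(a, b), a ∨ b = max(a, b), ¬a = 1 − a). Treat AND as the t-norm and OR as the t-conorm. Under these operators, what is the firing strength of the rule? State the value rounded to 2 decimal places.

firing strength: medium=0.42, quiet=0.80, adequate=0.45; AND[min(a, b)] → w = 0.42

0.42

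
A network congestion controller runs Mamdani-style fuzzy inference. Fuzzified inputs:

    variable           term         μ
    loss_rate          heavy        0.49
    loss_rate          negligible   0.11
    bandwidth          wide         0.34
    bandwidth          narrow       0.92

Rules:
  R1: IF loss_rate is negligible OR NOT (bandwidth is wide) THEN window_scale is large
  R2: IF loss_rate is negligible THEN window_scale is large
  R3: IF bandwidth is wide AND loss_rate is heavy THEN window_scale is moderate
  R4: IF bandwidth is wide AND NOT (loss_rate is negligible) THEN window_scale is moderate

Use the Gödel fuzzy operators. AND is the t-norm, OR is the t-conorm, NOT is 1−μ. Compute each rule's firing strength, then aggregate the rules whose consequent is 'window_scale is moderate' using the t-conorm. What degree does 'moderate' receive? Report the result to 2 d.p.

0.34

R1: negligible=0.11, ¬wide=1−0.34=0.66; OR[max(a, b)] → w = 0.66
R2: negligible=0.11 → w = 0.11
R3: wide=0.34, heavy=0.49; AND[min(a, b)] → w = 0.34
R4: wide=0.34, ¬negligible=1−0.11=0.89; AND[min(a, b)] → w = 0.34
Rules with consequent 'moderate': {R3, R4} → strengths 0.34, 0.34
Aggregate via t-conorm [max(a, b)]: 0.34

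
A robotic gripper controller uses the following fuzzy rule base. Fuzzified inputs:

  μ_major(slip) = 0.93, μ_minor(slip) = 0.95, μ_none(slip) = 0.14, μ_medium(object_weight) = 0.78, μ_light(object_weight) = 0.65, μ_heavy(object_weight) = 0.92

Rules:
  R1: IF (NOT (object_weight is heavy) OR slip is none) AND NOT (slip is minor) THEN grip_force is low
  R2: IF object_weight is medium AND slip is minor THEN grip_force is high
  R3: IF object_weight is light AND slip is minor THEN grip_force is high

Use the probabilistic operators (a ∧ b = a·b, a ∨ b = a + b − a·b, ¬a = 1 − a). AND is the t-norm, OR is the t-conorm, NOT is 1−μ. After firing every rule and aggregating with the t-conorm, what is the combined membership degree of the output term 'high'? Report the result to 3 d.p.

0.901

R1: (¬heavy=1−0.92=0.08 OR none=0.14) = 0.2088; AND[a·b] with ¬minor=1−0.95=0.05 → w = 0.0104
R2: medium=0.78, minor=0.95; AND[a·b] → w = 0.7410
R3: light=0.65, minor=0.95; AND[a·b] → w = 0.6175
Rules with consequent 'high': {R2, R3} → strengths 0.7410, 0.6175
Aggregate via t-conorm [a + b − a·b]: 0.9009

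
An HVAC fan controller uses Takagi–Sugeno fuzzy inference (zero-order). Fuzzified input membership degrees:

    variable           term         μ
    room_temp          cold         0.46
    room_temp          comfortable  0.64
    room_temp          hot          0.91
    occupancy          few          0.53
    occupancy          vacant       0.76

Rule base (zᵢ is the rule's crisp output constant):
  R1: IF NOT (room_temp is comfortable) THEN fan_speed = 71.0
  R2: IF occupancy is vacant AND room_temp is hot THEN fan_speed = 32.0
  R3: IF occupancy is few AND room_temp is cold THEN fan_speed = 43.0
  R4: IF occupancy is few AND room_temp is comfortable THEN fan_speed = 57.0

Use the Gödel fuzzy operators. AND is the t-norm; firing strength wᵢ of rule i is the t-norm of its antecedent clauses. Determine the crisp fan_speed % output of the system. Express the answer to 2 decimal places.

47.33

R1 (z=71.0): ¬comfortable=1−0.64=0.36 → w = 0.36
R2 (z=32.0): vacant=0.76, hot=0.91; AND[min(a, b)] → w = 0.76
R3 (z=43.0): few=0.53, cold=0.46; AND[min(a, b)] → w = 0.46
R4 (z=57.0): few=0.53, comfortable=0.64; AND[min(a, b)] → w = 0.53
Weighted average = (0.36·71.0 + 0.76·32.0 + 0.46·43.0 + 0.53·57.0) / (0.36 + 0.76 + 0.46 + 0.53)
  = 99.8700 / 2.1100 = 47.33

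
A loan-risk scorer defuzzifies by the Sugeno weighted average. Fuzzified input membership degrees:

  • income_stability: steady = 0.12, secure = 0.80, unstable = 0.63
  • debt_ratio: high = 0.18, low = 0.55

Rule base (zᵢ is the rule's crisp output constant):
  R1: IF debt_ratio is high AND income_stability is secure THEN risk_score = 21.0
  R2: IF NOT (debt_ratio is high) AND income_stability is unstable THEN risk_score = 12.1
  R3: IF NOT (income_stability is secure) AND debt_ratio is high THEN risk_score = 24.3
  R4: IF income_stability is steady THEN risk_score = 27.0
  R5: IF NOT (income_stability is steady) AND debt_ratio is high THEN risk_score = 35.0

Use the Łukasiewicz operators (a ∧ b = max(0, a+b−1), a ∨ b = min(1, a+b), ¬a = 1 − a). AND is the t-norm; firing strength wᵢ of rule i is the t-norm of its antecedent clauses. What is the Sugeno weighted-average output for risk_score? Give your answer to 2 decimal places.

17.12

R1 (z=21.0): high=0.18, secure=0.80; AND[max(0, a+b−1)] → w = 0.00
R2 (z=12.1): ¬high=1−0.18=0.82, unstable=0.63; AND[max(0, a+b−1)] → w = 0.45
R3 (z=24.3): ¬secure=1−0.80=0.20, high=0.18; AND[max(0, a+b−1)] → w = 0.00
R4 (z=27.0): steady=0.12 → w = 0.12
R5 (z=35.0): ¬steady=1−0.12=0.88, high=0.18; AND[max(0, a+b−1)] → w = 0.06
Weighted average = (0.00·21.0 + 0.45·12.1 + 0.00·24.3 + 0.12·27.0 + 0.06·35.0) / (0.00 + 0.45 + 0.00 + 0.12 + 0.06)
  = 10.7850 / 0.6300 = 17.12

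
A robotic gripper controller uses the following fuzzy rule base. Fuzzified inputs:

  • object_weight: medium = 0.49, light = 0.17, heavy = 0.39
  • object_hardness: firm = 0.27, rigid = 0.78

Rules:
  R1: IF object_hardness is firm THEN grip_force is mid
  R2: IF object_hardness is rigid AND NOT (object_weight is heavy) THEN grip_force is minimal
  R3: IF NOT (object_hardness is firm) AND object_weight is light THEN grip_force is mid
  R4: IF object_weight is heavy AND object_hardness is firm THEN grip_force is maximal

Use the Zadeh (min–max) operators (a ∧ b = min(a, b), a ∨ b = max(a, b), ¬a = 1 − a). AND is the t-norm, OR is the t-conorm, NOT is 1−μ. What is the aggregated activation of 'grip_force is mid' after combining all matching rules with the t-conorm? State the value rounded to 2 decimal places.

R1: firm=0.27 → w = 0.27
R2: rigid=0.78, ¬heavy=1−0.39=0.61; AND[min(a, b)] → w = 0.61
R3: ¬firm=1−0.27=0.73, light=0.17; AND[min(a, b)] → w = 0.17
R4: heavy=0.39, firm=0.27; AND[min(a, b)] → w = 0.27
Rules with consequent 'mid': {R1, R3} → strengths 0.27, 0.17
Aggregate via t-conorm [max(a, b)]: 0.27

0.27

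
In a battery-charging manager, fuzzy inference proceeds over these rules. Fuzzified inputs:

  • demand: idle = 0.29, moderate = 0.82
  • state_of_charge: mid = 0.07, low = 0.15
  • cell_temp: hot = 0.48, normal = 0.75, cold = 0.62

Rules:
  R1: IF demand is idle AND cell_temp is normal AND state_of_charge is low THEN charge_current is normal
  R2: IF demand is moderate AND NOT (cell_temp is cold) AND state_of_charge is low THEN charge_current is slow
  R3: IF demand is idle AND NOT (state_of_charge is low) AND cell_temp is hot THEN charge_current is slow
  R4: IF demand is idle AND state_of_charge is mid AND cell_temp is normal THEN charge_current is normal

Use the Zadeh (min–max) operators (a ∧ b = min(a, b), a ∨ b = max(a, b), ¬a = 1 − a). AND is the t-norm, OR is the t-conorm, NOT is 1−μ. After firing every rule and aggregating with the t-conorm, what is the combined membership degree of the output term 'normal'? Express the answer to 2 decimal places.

0.15

R1: idle=0.29, normal=0.75, low=0.15; AND[min(a, b)] → w = 0.15
R2: moderate=0.82, ¬cold=1−0.62=0.38, low=0.15; AND[min(a, b)] → w = 0.15
R3: idle=0.29, ¬low=1−0.15=0.85, hot=0.48; AND[min(a, b)] → w = 0.29
R4: idle=0.29, mid=0.07, normal=0.75; AND[min(a, b)] → w = 0.07
Rules with consequent 'normal': {R1, R4} → strengths 0.15, 0.07
Aggregate via t-conorm [max(a, b)]: 0.15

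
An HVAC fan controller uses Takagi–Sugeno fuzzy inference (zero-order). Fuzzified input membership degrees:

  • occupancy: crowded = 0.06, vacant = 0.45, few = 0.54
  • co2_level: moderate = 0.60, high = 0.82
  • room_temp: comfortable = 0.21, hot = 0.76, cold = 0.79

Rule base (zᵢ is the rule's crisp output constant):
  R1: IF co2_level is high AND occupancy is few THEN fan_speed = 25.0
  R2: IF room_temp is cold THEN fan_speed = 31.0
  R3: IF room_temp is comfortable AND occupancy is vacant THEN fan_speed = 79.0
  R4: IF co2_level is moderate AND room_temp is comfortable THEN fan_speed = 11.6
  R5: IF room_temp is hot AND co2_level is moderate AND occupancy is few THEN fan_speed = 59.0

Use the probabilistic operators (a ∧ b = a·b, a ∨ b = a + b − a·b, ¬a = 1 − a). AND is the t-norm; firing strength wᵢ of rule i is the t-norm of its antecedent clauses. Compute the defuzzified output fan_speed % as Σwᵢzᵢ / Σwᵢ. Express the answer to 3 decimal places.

R1 (z=25.0): high=0.82, few=0.54; AND[a·b] → w = 0.4428
R2 (z=31.0): cold=0.79 → w = 0.7900
R3 (z=79.0): comfortable=0.21, vacant=0.45; AND[a·b] → w = 0.0945
R4 (z=11.6): moderate=0.60, comfortable=0.21; AND[a·b] → w = 0.1260
R5 (z=59.0): hot=0.76, moderate=0.60, few=0.54; AND[a·b] → w = 0.2462
Weighted average = (0.4428·25.0 + 0.7900·31.0 + 0.0945·79.0 + 0.1260·11.6 + 0.2462·59.0) / (0.4428 + 0.7900 + 0.0945 + 0.1260 + 0.2462)
  = 59.0153 / 1.6995 = 34.724

34.724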